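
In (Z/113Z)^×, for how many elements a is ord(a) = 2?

1

φ(113) = 113 − 1 = 112 = 2^4 · 7.
In a cyclic group of order 112, there are φ(d) elements of order d for each divisor d of 112, and zero for non-divisors.
2 | 112, and φ(2) = 2 − 1 = 1.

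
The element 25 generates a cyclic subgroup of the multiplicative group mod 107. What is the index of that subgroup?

2

ord(25) | φ(107) = 107 − 1 = 106 = 2 · 53.
Divisors of 106: 1, 2, 53, 106.
Test each divisor d:
25^1 ≡ 25 (mod 107)
25^2 ≡ 90 (mod 107)
25^53 ≡ 1 (mod 107) ✓
The order of 25 is 53, so the subgroup it generates has 53 elements.
Index = |(Z/107Z)^×| / |⟨25⟩| = 106 / 53 = 2.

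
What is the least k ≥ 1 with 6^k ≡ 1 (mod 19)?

The order of 6 must divide φ(19) = 19 − 1 = 18 = 2 · 3^2.
Divisors of 18: 1, 2, 3, 6, 9, 18.
Evaluate successive powers at the divisors of 18:
6^1 ≡ 6 (mod 19)
6^2 ≡ 17 (mod 19)
6^3 ≡ 7 (mod 19)
6^6 ≡ 11 (mod 19)
6^9 ≡ 1 (mod 19) ✓
Hence ord(6) = 9.

9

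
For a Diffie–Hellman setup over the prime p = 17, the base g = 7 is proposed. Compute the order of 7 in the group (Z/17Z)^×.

16

ord(7) | φ(17) = 17 − 1 = 16 = 2^4.
Divisors of 16: 1, 2, 4, 8, 16.
Compute 7^d (mod 17) for the divisors d until we hit 1:
7^1 ≡ 7 (mod 17)
7^2 ≡ 15 (mod 17)
7^4 ≡ 4 (mod 17)
7^8 ≡ 16 (mod 17)
7^16 ≡ 1 (mod 17) ✓
Hence ord(7) = 16.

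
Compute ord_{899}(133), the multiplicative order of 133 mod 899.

The order of 133 must divide φ(899) = φ(29·31) = (29−1)·(31−1) = 28·30 = 840 = 2^3 · 3 · 5 · 7.
Divisors of 840: 1, 2, 3, 4, 5, 6, 7, 8, 10, 12, 14, 15, 20, 21, 24, 28, 30, 35, 40, 42, 56, 60, 70, 84, 105, 120, 140, 168, 210, 280, 420, 840.
Test each divisor d:
133^1 ≡ 133 (mod 899)
133^2 ≡ 608 (mod 899)
133^3 ≡ 853 (mod 899)
133^4 ≡ 175 (mod 899)
133^5 ≡ 800 (mod 899)
133^6 ≡ 318 (mod 899)
133^7 ≡ 41 (mod 899)
133^8 ≡ 59 (mod 899)
133^10 ≡ 811 (mod 899)
133^12 ≡ 436 (mod 899)
133^14 ≡ 782 (mod 899)
133^15 ≡ 621 (mod 899)
133^20 ≡ 552 (mod 899)
133^21 ≡ 597 (mod 899)
133^24 ≡ 407 (mod 899)
133^28 ≡ 204 (mod 899)
133^30 ≡ 869 (mod 899)
133^35 ≡ 273 (mod 899)
133^40 ≡ 842 (mod 899)
133^42 ≡ 405 (mod 899)
133^56 ≡ 262 (mod 899)
133^60 ≡ 1 (mod 899) ✓
The smallest such exponent is 60, so the order of 133 is 60.

60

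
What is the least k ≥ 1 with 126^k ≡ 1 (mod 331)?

By Lagrange's theorem, ord_331(126) divides φ(331) = 331 − 1 = 330 = 2 · 3 · 5 · 11.
Divisors of 330: 1, 2, 3, 5, 6, 10, 11, 15, 22, 30, 33, 55, 66, 110, 165, 330.
Check 126^d mod 331 for each divisor in increasing order:
126^1 ≡ 126 (mod 331)
126^2 ≡ 319 (mod 331)
126^3 ≡ 143 (mod 331)
126^5 ≡ 270 (mod 331)
126^6 ≡ 258 (mod 331)
126^10 ≡ 80 (mod 331)
126^11 ≡ 150 (mod 331)
126^15 ≡ 85 (mod 331)
126^22 ≡ 323 (mod 331)
126^30 ≡ 274 (mod 331)
126^33 ≡ 124 (mod 331)
126^55 ≡ 1 (mod 331) ✓
Therefore the multiplicative order of 126 modulo 331 is 55.

55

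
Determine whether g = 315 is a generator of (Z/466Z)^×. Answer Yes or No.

φ(466) = φ(2)·φ(233) = 1·232 = 232 = 2^3 · 29.
315 is a primitive root mod 466 iff 315^(φ(466)/q) ≢ 1 for every prime q | φ(466), i.e. q ∈ {2, 29}.
315^116 ≡ 465 (mod 466)  [q = 2: ≢ 1 ✓]
315^8 ≡ 417 (mod 466)  [q = 29: ≢ 1 ✓]
All checks pass, so 315 has order 232 and is a primitive root modulo 466.

Yes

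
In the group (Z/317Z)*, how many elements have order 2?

φ(317) = 317 − 1 = 316 = 2^2 · 79.
(Z/317Z)^× is cyclic (|G| = 316); a cyclic group of order m has exactly φ(d) elements of each order d | m, and none otherwise.
2 | 316, and φ(2) = 2 − 1 = 1.

1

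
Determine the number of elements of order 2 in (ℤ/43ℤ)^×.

1

φ(43) = 43 − 1 = 42 = 2 · 3 · 7.
(Z/43Z)^× is cyclic (|G| = 42); a cyclic group of order m has exactly φ(d) elements of each order d | m, and none otherwise.
2 | 42, and φ(2) = 2 − 1 = 1.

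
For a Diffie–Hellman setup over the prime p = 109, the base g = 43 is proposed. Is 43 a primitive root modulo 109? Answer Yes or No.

No

φ(109) = 109 − 1 = 108 = 2^2 · 3^3.
Test 43^(108/q) mod 109 for each prime factor q of 108:
43^54 ≡ 1 (mod 109)  [q = 2: ≡ 1 ✗]
43^36 ≡ 1 (mod 109)  [q = 3: ≡ 1 ✗]
Since 43^54 ≡ 1, the order of 43 divides 54 < 108, so 43 is not a primitive root.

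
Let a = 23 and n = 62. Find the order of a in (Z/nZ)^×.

ord(23) | φ(62) = φ(2)·φ(31) = 1·30 = 30 = 2 · 3 · 5.
Divisors of 30: 1, 2, 3, 5, 6, 10, 15, 30.
Compute 23^d (mod 62) for the divisors d until we hit 1:
23^1 ≡ 23
23^2 ≡ 33
23^3 ≡ 15
23^5 ≡ 61
23^6 ≡ 39
23^10 ≡ 1
Hence ord(23) = 10.

10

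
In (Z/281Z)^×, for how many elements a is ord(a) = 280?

96

φ(281) = 281 − 1 = 280 = 2^3 · 5 · 7.
In a cyclic group of order 280, there are φ(d) elements of order d for each divisor d of 280, and zero for non-divisors.
280 = 2^3 · 5 · 7 divides 280, and φ(280) = 96.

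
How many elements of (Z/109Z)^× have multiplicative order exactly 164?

φ(109) = 109 − 1 = 108 = 2^2 · 3^3.
Since (Z/109Z)^× is cyclic of order 108, the number of elements of order d is φ(d) when d | 108 and 0 otherwise.
Here 108 is not a multiple of 164, so there are no elements of order 164.

0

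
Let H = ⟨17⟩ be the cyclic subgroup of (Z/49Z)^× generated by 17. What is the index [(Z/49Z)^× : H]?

1

Since 17 ∈ (Z/49Z)^×, its order divides φ(49) = φ(7^2) = 7·(7−1) = 42 = 2 · 3 · 7.
Divisors of 42: 1, 2, 3, 6, 7, 14, 21, 42.
Test each divisor d:
17^1 ≡ 17
17^2 ≡ 44
17^3 ≡ 13
17^6 ≡ 22
17^7 ≡ 31
17^14 ≡ 30
17^21 ≡ 48
17^42 ≡ 1
So ord_49(17) = 42, hence |⟨17⟩| = 42.
[(Z/49Z)^× : ⟨17⟩] = 42/42 = 1.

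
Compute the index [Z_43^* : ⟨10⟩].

2

ord(10) | φ(43) = 43 − 1 = 42 = 2 · 3 · 7.
Divisors of 42: 1, 2, 3, 6, 7, 14, 21, 42.
Test each divisor d:
10^1 ≡ 10
10^2 ≡ 14
10^3 ≡ 11
10^6 ≡ 35
10^7 ≡ 6
10^14 ≡ 36
10^21 ≡ 1
So ord_43(10) = 21, hence |⟨10⟩| = 21.
Index = |(Z/43Z)^×| / |⟨10⟩| = 42 / 21 = 2.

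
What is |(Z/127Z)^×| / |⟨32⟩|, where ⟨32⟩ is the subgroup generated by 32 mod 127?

The order of 32 must divide φ(127) = 127 − 1 = 126 = 2 · 3^2 · 7.
Divisors of 126: 1, 2, 3, 6, 7, 9, 14, 18, 21, 42, 63, 126.
Evaluate successive powers at the divisors of 126:
32^1 ≡ 32 (mod 127)
32^2 ≡ 8 (mod 127)
32^3 ≡ 2 (mod 127)
32^6 ≡ 4 (mod 127)
32^7 ≡ 1 (mod 127) ✓
So ord_127(32) = 7, hence |⟨32⟩| = 7.
[(Z/127Z)^× : ⟨32⟩] = 126/7 = 18.

18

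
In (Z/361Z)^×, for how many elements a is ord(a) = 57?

36

φ(361) = φ(19^2) = 19·(19−1) = 342 = 2 · 3^2 · 19.
In a cyclic group of order 342, there are φ(d) elements of order d for each divisor d of 342, and zero for non-divisors.
57 = 3 · 19 divides 342, and φ(57) = 36.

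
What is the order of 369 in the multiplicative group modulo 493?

ord(369) | φ(493) = φ(17·29) = (17−1)·(29−1) = 16·28 = 448 = 2^6 · 7.
Divisors of 448: 1, 2, 4, 7, 8, 14, 16, 28, 32, 56, 64, 112, 224, 448.
Check 369^d mod 493 for each divisor in increasing order:
369^1 ≡ 369
369^2 ≡ 93
369^4 ≡ 268
369^7 ≡ 41
369^8 ≡ 339
369^14 ≡ 202
369^16 ≡ 52
369^28 ≡ 378
369^32 ≡ 239
369^56 ≡ 407
369^64 ≡ 426
369^112 ≡ 1
Hence ord(369) = 112.

112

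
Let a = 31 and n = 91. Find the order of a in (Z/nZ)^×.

12

By Lagrange's theorem, ord_91(31) divides φ(91) = φ(7·13) = (7−1)·(13−1) = 6·12 = 72 = 2^3 · 3^2.
Divisors of 72: 1, 2, 3, 4, 6, 8, 9, 12, 18, 24, 36, 72.
Evaluate successive powers at the divisors of 72:
31^1 ≡ 31 (mod 91)
31^2 ≡ 51 (mod 91)
31^3 ≡ 34 (mod 91)
31^4 ≡ 53 (mod 91)
31^6 ≡ 64 (mod 91)
31^8 ≡ 79 (mod 91)
31^9 ≡ 83 (mod 91)
31^12 ≡ 1 (mod 91) ✓
Hence ord(31) = 12.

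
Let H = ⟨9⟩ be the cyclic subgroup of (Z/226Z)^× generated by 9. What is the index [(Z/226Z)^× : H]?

2

The order of 9 must divide φ(226) = φ(2)·φ(113) = 1·112 = 112 = 2^4 · 7.
Divisors of 112: 1, 2, 4, 7, 8, 14, 16, 28, 56, 112.
Evaluate successive powers at the divisors of 112:
9^1 ≡ 9 (mod 226)
9^2 ≡ 81 (mod 226)
9^4 ≡ 7 (mod 226)
9^7 ≡ 131 (mod 226)
9^8 ≡ 49 (mod 226)
9^14 ≡ 211 (mod 226)
9^16 ≡ 141 (mod 226)
9^28 ≡ 225 (mod 226)
9^56 ≡ 1 (mod 226) ✓
So ord_226(9) = 56, hence |⟨9⟩| = 56.
The index is φ(226) / ord(9) = 112 / 56 = 2.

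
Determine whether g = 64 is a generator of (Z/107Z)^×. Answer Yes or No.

No

φ(107) = 107 − 1 = 106 = 2 · 53.
64 is a primitive root mod 107 iff 64^(φ(107)/q) ≢ 1 for every prime q | φ(107), i.e. q ∈ {2, 53}.
64^53 ≡ 1 (mod 107)  [q = 2: ≡ 1 ✗]
64^2 ≡ 30 (mod 107)  [q = 53: ≢ 1 ✓]
The check at q = 2 fails, so 64 generates a proper subgroup.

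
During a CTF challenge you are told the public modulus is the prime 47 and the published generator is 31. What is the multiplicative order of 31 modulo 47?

The order of 31 must divide φ(47) = 47 − 1 = 46 = 2 · 23.
Divisors of 46: 1, 2, 23, 46.
Test each divisor d:
31^1 ≡ 31 (mod 47)
31^2 ≡ 21 (mod 47)
31^23 ≡ 46 (mod 47)
31^46 ≡ 1 (mod 47) ✓
Hence ord(31) = 46.

46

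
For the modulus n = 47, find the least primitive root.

5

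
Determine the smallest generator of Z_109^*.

6

φ(109) = 109 − 1 = 108 = 2^2 · 3^3.
Test candidates g = 2, 3, … against the prime factors q ∈ {2, 3} of φ(109): g is a generator iff g^(108/q) ≢ 1 for every such q.
g = 2: 2^54 ≡ 108; 2^36 ≡ 1 — hits 1, so not a primitive root.
g = 3: 3^54 ≡ 1 — hits 1, so not a primitive root.
g = 4: 4^54 ≡ 1 — hits 1, so not a primitive root.
g = 5: 5^54 ≡ 1 — hits 1, so not a primitive root.
g = 6: 6^54 ≡ 108; 6^36 ≡ 63 — none is 1, so 6 is a primitive root.
Hence the least primitive root of 109 is 6.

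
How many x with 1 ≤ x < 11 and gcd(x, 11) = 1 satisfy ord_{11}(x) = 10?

4

φ(11) = 11 − 1 = 10 = 2 · 5.
Since (Z/11Z)^× is cyclic of order 10, the number of elements of order d is φ(d) when d | 10 and 0 otherwise.
10 = 2 · 5 divides 10, and φ(10) = 4.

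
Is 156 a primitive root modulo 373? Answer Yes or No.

No

φ(373) = 373 − 1 = 372 = 2^2 · 3 · 31.
156 is a primitive root mod 373 iff 156^(φ(373)/q) ≢ 1 for every prime q | φ(373), i.e. q ∈ {2, 3, 31}.
156^186 ≡ 1 (mod 373)  [q = 2: ≡ 1 ✗]
156^124 ≡ 1 (mod 373)  [q = 3: ≡ 1 ✗]
156^12 ≡ 12 (mod 373)  [q = 31: ≢ 1 ✓]
Since 156^186 ≡ 1, the order of 156 divides 186 < 372, so 156 is not a primitive root.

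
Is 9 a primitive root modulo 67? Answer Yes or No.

φ(67) = 67 − 1 = 66 = 2 · 3 · 11.
9 is a primitive root mod 67 iff 9^(φ(67)/q) ≢ 1 for every prime q | φ(67), i.e. q ∈ {2, 3, 11}.
9^33 ≡ 1 (mod 67)  [q = 2: ≡ 1 ✗]
9^22 ≡ 1 (mod 67)  [q = 3: ≡ 1 ✗]
9^6 ≡ 64 (mod 67)  [q = 11: ≢ 1 ✓]
Since 9^33 ≡ 1, the order of 9 divides 33 < 66, so 9 is not a primitive root.

No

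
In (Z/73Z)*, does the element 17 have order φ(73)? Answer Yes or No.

No

φ(73) = 73 − 1 = 72 = 2^3 · 3^2.
It suffices to check that the order of 17 is not a proper divisor of 72: compute 17^(72/q) for q ∈ {2, 3}.
17^36 ≡ 72 (mod 73)  [q = 2: ≢ 1 ✓]
17^24 ≡ 1 (mod 73)  [q = 3: ≡ 1 ✗]
Since 17^24 ≡ 1, the order of 17 divides 24 < 72, so 17 is not a primitive root.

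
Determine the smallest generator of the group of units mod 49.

φ(49) = φ(7^2) = 7·(7−1) = 42 = 2 · 3 · 7.
g is a primitive root iff g^(42/q) ≢ 1 (mod 49) for each prime q ∈ {2, 3, 7}.
g = 2: 2^21 ≡ 1 — hits 1, so not a primitive root.
g = 3: 3^21 ≡ 48; 3^14 ≡ 30; 3^6 ≡ 43 — none is 1, so 3 is a primitive root.
The smallest primitive root modulo 49 is 3.

3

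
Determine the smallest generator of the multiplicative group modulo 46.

5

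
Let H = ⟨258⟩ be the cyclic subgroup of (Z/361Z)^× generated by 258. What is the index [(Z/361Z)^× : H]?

6

The order of 258 must divide φ(361) = φ(19^2) = 19·(19−1) = 342 = 2 · 3^2 · 19.
Divisors of 342: 1, 2, 3, 6, 9, 18, 19, 38, 57, 114, 171, 342.
Test each divisor d:
258^1 ≡ 258 (mod 361)
258^2 ≡ 140 (mod 361)
258^3 ≡ 20 (mod 361)
258^6 ≡ 39 (mod 361)
258^9 ≡ 58 (mod 361)
258^18 ≡ 115 (mod 361)
258^19 ≡ 68 (mod 361)
258^38 ≡ 292 (mod 361)
258^57 ≡ 1 (mod 361) ✓
So ord_361(258) = 57, hence |⟨258⟩| = 57.
Index = |(Z/361Z)^×| / |⟨258⟩| = 342 / 57 = 6.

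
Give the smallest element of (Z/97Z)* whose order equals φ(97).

5

φ(97) = 97 − 1 = 96 = 2^5 · 3.
Test candidates g = 2, 3, … against the prime factors q ∈ {2, 3} of φ(97): g is a generator iff g^(96/q) ≢ 1 for every such q.
g = 2: 2^48 ≡ 1 — hits 1, so not a primitive root.
g = 3: 3^48 ≡ 1 — hits 1, so not a primitive root.
g = 4: 4^48 ≡ 1 — hits 1, so not a primitive root.
g = 5: 5^48 ≡ 96; 5^32 ≡ 35 — none is 1, so 5 is a primitive root.
The smallest primitive root modulo 97 is 5.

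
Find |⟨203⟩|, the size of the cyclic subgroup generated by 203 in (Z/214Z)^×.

106

Since 203 ∈ (Z/214Z)^×, its order divides φ(214) = φ(2)·φ(107) = 1·106 = 106 = 2 · 53.
Divisors of 106: 1, 2, 53, 106.
Evaluate successive powers at the divisors of 106:
203^1 ≡ 203
203^2 ≡ 121
203^53 ≡ 213
203^106 ≡ 1
The smallest such exponent is 106, so the order of 203 is 106.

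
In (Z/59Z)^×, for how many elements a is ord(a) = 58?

φ(59) = 59 − 1 = 58 = 2 · 29.
Since (Z/59Z)^× is cyclic of order 58, the number of elements of order d is φ(d) when d | 58 and 0 otherwise.
58 = 2 · 29 divides 58, and φ(58) = 28.

28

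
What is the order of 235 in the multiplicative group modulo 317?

79

By Lagrange's theorem, ord_317(235) divides φ(317) = 317 − 1 = 316 = 2^2 · 79.
Divisors of 316: 1, 2, 4, 79, 158, 316.
Test each divisor d:
235^1 ≡ 235 (mod 317)
235^2 ≡ 67 (mod 317)
235^4 ≡ 51 (mod 317)
235^79 ≡ 1 (mod 317) ✓
Hence ord(235) = 79.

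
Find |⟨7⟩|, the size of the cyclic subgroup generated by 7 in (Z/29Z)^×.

7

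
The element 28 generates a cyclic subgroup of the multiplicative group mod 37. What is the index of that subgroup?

ord(28) | φ(37) = 37 − 1 = 36 = 2^2 · 3^2.
Divisors of 36: 1, 2, 3, 4, 6, 9, 12, 18, 36.
Evaluate successive powers at the divisors of 36:
28^1 ≡ 28 (mod 37)
28^2 ≡ 7 (mod 37)
28^3 ≡ 11 (mod 37)
28^4 ≡ 12 (mod 37)
28^6 ≡ 10 (mod 37)
28^9 ≡ 36 (mod 37)
28^12 ≡ 26 (mod 37)
28^18 ≡ 1 (mod 37) ✓
So ord_37(28) = 18, hence |⟨28⟩| = 18.
Index = |(Z/37Z)^×| / |⟨28⟩| = 36 / 18 = 2.

2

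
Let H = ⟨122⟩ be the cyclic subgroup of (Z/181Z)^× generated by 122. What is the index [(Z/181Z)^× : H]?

18

Since 122 ∈ (Z/181Z)^×, its order divides φ(181) = 181 − 1 = 180 = 2^2 · 3^2 · 5.
Divisors of 180: 1, 2, 3, 4, 5, 6, 9, 10, 12, 15, 18, 20, 30, 36, 45, 60, 90, 180.
Check 122^d mod 181 for each divisor in increasing order:
122^1 ≡ 122 (mod 181)
122^2 ≡ 42 (mod 181)
122^3 ≡ 56 (mod 181)
122^4 ≡ 135 (mod 181)
122^5 ≡ 180 (mod 181)
122^6 ≡ 59 (mod 181)
122^9 ≡ 46 (mod 181)
122^10 ≡ 1 (mod 181) ✓
The order of 122 is 10, so the subgroup it generates has 10 elements.
The index is φ(181) / ord(122) = 180 / 10 = 18.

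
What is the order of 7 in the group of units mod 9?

3

Since 7 ∈ (Z/9Z)^×, its order divides φ(9) = φ(3^2) = 3·(3−1) = 6 = 2 · 3.
Divisors of 6: 1, 2, 3, 6.
Compute 7^d (mod 9) for the divisors d until we hit 1:
7^1 ≡ 7
7^2 ≡ 4
7^3 ≡ 1
So ord_9(7) = 3.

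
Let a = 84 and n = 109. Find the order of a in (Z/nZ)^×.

54

Since 84 ∈ (Z/109Z)^×, its order divides φ(109) = 109 − 1 = 108 = 2^2 · 3^3.
Divisors of 108: 1, 2, 3, 4, 6, 9, 12, 18, 27, 36, 54, 108.
Compute 84^d (mod 109) for the divisors d until we hit 1:
84^1 ≡ 84
84^2 ≡ 80
84^3 ≡ 71
84^4 ≡ 78
84^6 ≡ 27
84^9 ≡ 64
84^12 ≡ 75
84^18 ≡ 63
84^27 ≡ 108
84^36 ≡ 45
84^54 ≡ 1
Therefore the multiplicative order of 84 modulo 109 is 54.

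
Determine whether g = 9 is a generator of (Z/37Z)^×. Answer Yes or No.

φ(37) = 37 − 1 = 36 = 2^2 · 3^2.
An element g generates (Z/37Z)^× iff g^(36/q) ≢ 1 (mod 37) for each prime q ∈ {2, 3}.
9^18 ≡ 1 (mod 37)  [q = 2: ≡ 1 ✗]
9^12 ≡ 26 (mod 37)  [q = 3: ≢ 1 ✓]
9^18 ≡ 1 shows ord(9) | 18, strictly less than φ(37); not a primitive root.

No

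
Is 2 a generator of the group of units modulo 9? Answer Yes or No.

Yes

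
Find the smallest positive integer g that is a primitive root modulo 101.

2

φ(101) = 101 − 1 = 100 = 2^2 · 5^2.
g is a primitive root iff g^(100/q) ≢ 1 (mod 101) for each prime q ∈ {2, 5}.
g = 2: 2^50 ≡ 100; 2^20 ≡ 95 — none is 1, so 2 is a primitive root.
The smallest primitive root modulo 101 is 2.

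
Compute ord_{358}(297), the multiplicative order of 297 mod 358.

178

Since 297 ∈ (Z/358Z)^×, its order divides φ(358) = φ(2)·φ(179) = 1·178 = 178 = 2 · 89.
Divisors of 178: 1, 2, 89, 178.
Evaluate successive powers at the divisors of 178:
297^1 ≡ 297 (mod 358)
297^2 ≡ 141 (mod 358)
297^89 ≡ 357 (mod 358)
297^178 ≡ 1 (mod 358) ✓
Hence ord(297) = 178.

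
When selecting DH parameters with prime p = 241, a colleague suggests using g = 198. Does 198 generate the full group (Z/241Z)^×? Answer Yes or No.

No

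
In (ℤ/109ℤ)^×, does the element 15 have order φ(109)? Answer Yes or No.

No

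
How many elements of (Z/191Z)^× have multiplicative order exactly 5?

φ(191) = 191 − 1 = 190 = 2 · 5 · 19.
Since (Z/191Z)^× is cyclic of order 190, the number of elements of order d is φ(d) when d | 190 and 0 otherwise.
5 | 190, and φ(5) = 5 − 1 = 4.

4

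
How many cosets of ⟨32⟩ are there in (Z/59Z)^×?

ord(32) | φ(59) = 59 − 1 = 58 = 2 · 29.
Divisors of 58: 1, 2, 29, 58.
Compute 32^d (mod 59) for the divisors d until we hit 1:
32^1 ≡ 32
32^2 ≡ 21
32^29 ≡ 58
32^58 ≡ 1
So ord_59(32) = 58, hence |⟨32⟩| = 58.
[(Z/59Z)^× : ⟨32⟩] = 58/58 = 1.

1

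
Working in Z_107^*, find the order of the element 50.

The order of 50 must divide φ(107) = 107 − 1 = 106 = 2 · 53.
Divisors of 106: 1, 2, 53, 106.
Check 50^d mod 107 for each divisor in increasing order:
50^1 ≡ 50 (mod 107)
50^2 ≡ 39 (mod 107)
50^53 ≡ 106 (mod 107)
50^106 ≡ 1 (mod 107) ✓
Hence ord(50) = 106.

106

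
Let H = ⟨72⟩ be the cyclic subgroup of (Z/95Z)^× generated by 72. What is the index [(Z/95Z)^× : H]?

The order of 72 must divide φ(95) = φ(5·19) = (5−1)·(19−1) = 4·18 = 72 = 2^3 · 3^2.
Divisors of 72: 1, 2, 3, 4, 6, 8, 9, 12, 18, 24, 36, 72.
Test each divisor d:
72^1 ≡ 72 (mod 95)
72^2 ≡ 54 (mod 95)
72^3 ≡ 88 (mod 95)
72^4 ≡ 66 (mod 95)
72^6 ≡ 49 (mod 95)
72^8 ≡ 81 (mod 95)
72^9 ≡ 37 (mod 95)
72^12 ≡ 26 (mod 95)
72^18 ≡ 39 (mod 95)
72^24 ≡ 11 (mod 95)
72^36 ≡ 1 (mod 95) ✓
Thus |⟨72⟩| = ord(72) = 36.
Index = |(Z/95Z)^×| / |⟨72⟩| = 72 / 36 = 2.

2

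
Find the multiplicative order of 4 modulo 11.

The order of 4 must divide φ(11) = 11 − 1 = 10 = 2 · 5.
Divisors of 10: 1, 2, 5, 10.
Test each divisor d:
4^1 ≡ 4
4^2 ≡ 5
4^5 ≡ 1
Hence ord(4) = 5.

5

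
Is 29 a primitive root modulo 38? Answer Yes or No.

Yes

φ(38) = φ(2)·φ(19) = 1·18 = 18 = 2 · 3^2.
An element g generates (Z/38Z)^× iff g^(18/q) ≢ 1 (mod 38) for each prime q ∈ {2, 3}.
29^9 ≡ 37 (mod 38)  [q = 2: ≢ 1 ✓]
29^6 ≡ 11 (mod 38)  [q = 3: ≢ 1 ✓]
Every test exponent gives a nontrivial residue, hence 29 generates the full group.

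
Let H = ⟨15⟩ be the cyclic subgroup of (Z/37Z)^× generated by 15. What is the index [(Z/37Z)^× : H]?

Since 15 ∈ (Z/37Z)^×, its order divides φ(37) = 37 − 1 = 36 = 2^2 · 3^2.
Divisors of 36: 1, 2, 3, 4, 6, 9, 12, 18, 36.
Test each divisor d:
15^1 ≡ 15
15^2 ≡ 3
15^3 ≡ 8
15^4 ≡ 9
15^6 ≡ 27
15^9 ≡ 31
15^12 ≡ 26
15^18 ≡ 36
15^36 ≡ 1
The order of 15 is 36, so the subgroup it generates has 36 elements.
The index is φ(37) / ord(15) = 36 / 36 = 1.

1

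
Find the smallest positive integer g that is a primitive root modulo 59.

2

φ(59) = 59 − 1 = 58 = 2 · 29.
g is a primitive root iff g^(58/q) ≢ 1 (mod 59) for each prime q ∈ {2, 29}.
g = 2: 2^29 ≡ 58; 2^2 ≡ 4 — none is 1, so 2 is a primitive root.
The smallest primitive root modulo 59 is 2.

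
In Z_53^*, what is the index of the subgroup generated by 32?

ord(32) | φ(53) = 53 − 1 = 52 = 2^2 · 13.
Divisors of 52: 1, 2, 4, 13, 26, 52.
Compute 32^d (mod 53) for the divisors d until we hit 1:
32^1 ≡ 32 (mod 53)
32^2 ≡ 17 (mod 53)
32^4 ≡ 24 (mod 53)
32^13 ≡ 30 (mod 53)
32^26 ≡ 52 (mod 53)
32^52 ≡ 1 (mod 53) ✓
The order of 32 is 52, so the subgroup it generates has 52 elements.
Index = |(Z/53Z)^×| / |⟨32⟩| = 52 / 52 = 1.

1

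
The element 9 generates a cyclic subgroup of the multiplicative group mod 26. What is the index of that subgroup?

4

ord(9) | φ(26) = φ(2)·φ(13) = 1·12 = 12 = 2^2 · 3.
Divisors of 12: 1, 2, 3, 4, 6, 12.
Test each divisor d:
9^1 ≡ 9 (mod 26)
9^2 ≡ 3 (mod 26)
9^3 ≡ 1 (mod 26) ✓
So ord_26(9) = 3, hence |⟨9⟩| = 3.
[(Z/26Z)^× : ⟨9⟩] = 12/3 = 4.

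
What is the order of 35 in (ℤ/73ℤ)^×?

ord(35) | φ(73) = 73 − 1 = 72 = 2^3 · 3^2.
Divisors of 72: 1, 2, 3, 4, 6, 8, 9, 12, 18, 24, 36, 72.
Compute 35^d (mod 73) for the divisors d until we hit 1:
35^1 ≡ 35 (mod 73)
35^2 ≡ 57 (mod 73)
35^3 ≡ 24 (mod 73)
35^4 ≡ 37 (mod 73)
35^6 ≡ 65 (mod 73)
35^8 ≡ 55 (mod 73)
35^9 ≡ 27 (mod 73)
35^12 ≡ 64 (mod 73)
35^18 ≡ 72 (mod 73)
35^24 ≡ 8 (mod 73)
35^36 ≡ 1 (mod 73) ✓
Hence ord(35) = 36.

36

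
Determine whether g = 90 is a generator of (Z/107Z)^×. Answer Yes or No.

φ(107) = 107 − 1 = 106 = 2 · 53.
An element g generates (Z/107Z)^× iff g^(106/q) ≢ 1 (mod 107) for each prime q ∈ {2, 53}.
90^53 ≡ 1 (mod 107)  [q = 2: ≡ 1 ✗]
90^2 ≡ 75 (mod 107)  [q = 53: ≢ 1 ✓]
The check at q = 2 fails, so 90 generates a proper subgroup.

No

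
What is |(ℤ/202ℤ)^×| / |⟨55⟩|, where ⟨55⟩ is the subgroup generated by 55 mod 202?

1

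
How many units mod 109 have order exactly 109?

0

φ(109) = 109 − 1 = 108 = 2^2 · 3^3.
In a cyclic group of order 108, there are φ(d) elements of order d for each divisor d of 108, and zero for non-divisors.
Here 108 is not a multiple of 109, so there are no elements of order 109.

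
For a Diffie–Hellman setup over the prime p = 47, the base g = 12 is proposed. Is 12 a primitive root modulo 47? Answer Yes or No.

φ(47) = 47 − 1 = 46 = 2 · 23.
Test 12^(46/q) mod 47 for each prime factor q of 46:
12^23 ≡ 1 (mod 47)  [q = 2: ≡ 1 ✗]
12^2 ≡ 3 (mod 47)  [q = 23: ≢ 1 ✓]
12^23 ≡ 1 shows ord(12) | 23, strictly less than φ(47); not a primitive root.

No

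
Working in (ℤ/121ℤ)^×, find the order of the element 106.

Since 106 ∈ (Z/121Z)^×, its order divides φ(121) = φ(11^2) = 11·(11−1) = 110 = 2 · 5 · 11.
Divisors of 110: 1, 2, 5, 10, 11, 22, 55, 110.
Test each divisor d:
106^1 ≡ 106 (mod 121)
106^2 ≡ 104 (mod 121)
106^5 ≡ 21 (mod 121)
106^10 ≡ 78 (mod 121)
106^11 ≡ 40 (mod 121)
106^22 ≡ 27 (mod 121)
106^55 ≡ 120 (mod 121)
106^110 ≡ 1 (mod 121) ✓
Therefore the multiplicative order of 106 modulo 121 is 110.

110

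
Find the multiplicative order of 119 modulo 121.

55

The order of 119 must divide φ(121) = φ(11^2) = 11·(11−1) = 110 = 2 · 5 · 11.
Divisors of 110: 1, 2, 5, 10, 11, 22, 55, 110.
Test each divisor d:
119^1 ≡ 119
119^2 ≡ 4
119^5 ≡ 89
119^10 ≡ 56
119^11 ≡ 9
119^22 ≡ 81
119^55 ≡ 1
So ord_121(119) = 55.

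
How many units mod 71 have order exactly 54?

0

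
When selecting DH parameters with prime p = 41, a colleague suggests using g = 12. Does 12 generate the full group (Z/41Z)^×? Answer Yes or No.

φ(41) = 41 − 1 = 40 = 2^3 · 5.
12 is a primitive root mod 41 iff 12^(φ(41)/q) ≢ 1 for every prime q | φ(41), i.e. q ∈ {2, 5}.
12^20 ≡ 40 (mod 41)  [q = 2: ≢ 1 ✓]
12^8 ≡ 18 (mod 41)  [q = 5: ≢ 1 ✓]
None equal 1, so ord_41(12) = 40: 12 is a primitive root.

Yes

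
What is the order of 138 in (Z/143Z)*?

20

The order of 138 must divide φ(143) = φ(11·13) = (11−1)·(13−1) = 10·12 = 120 = 2^3 · 3 · 5.
Divisors of 120: 1, 2, 3, 4, 5, 6, 8, 10, 12, 15, 20, 24, 30, 40, 60, 120.
Check 138^d mod 143 for each divisor in increasing order:
138^1 ≡ 138 (mod 143)
138^2 ≡ 25 (mod 143)
138^3 ≡ 18 (mod 143)
138^4 ≡ 53 (mod 143)
138^5 ≡ 21 (mod 143)
138^6 ≡ 38 (mod 143)
138^8 ≡ 92 (mod 143)
138^10 ≡ 12 (mod 143)
138^12 ≡ 14 (mod 143)
138^15 ≡ 109 (mod 143)
138^20 ≡ 1 (mod 143) ✓
Hence ord(138) = 20.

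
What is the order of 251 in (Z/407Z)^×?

Since 251 ∈ (Z/407Z)^×, its order divides φ(407) = φ(11·37) = (11−1)·(37−1) = 10·36 = 360 = 2^3 · 3^2 · 5.
Divisors of 360: 1, 2, 3, 4, 5, 6, 8, 9, 10, 12, 15, 18, 20, 24, 30, 36, 40, 45, 60, 72, 90, 120, 180, 360.
Test each divisor d:
251^1 ≡ 251
251^2 ≡ 323
251^3 ≡ 80
251^4 ≡ 137
251^5 ≡ 199
251^6 ≡ 295
251^8 ≡ 47
251^9 ≡ 401
251^10 ≡ 122
251^12 ≡ 334
251^15 ≡ 265
251^18 ≡ 36
251^20 ≡ 232
251^24 ≡ 38
251^30 ≡ 221
251^36 ≡ 75
251^40 ≡ 100
251^45 ≡ 364
251^60 ≡ 1
The smallest such exponent is 60, so the order of 251 is 60.

60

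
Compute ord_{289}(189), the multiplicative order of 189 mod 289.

Since 189 ∈ (Z/289Z)^×, its order divides φ(289) = φ(17^2) = 17·(17−1) = 272 = 2^4 · 17.
Divisors of 272: 1, 2, 4, 8, 16, 17, 34, 68, 136, 272.
Compute 189^d (mod 289) for the divisors d until we hit 1:
189^1 ≡ 189
189^2 ≡ 174
189^4 ≡ 220
189^8 ≡ 137
189^16 ≡ 273
189^17 ≡ 155
189^34 ≡ 38
189^68 ≡ 288
189^136 ≡ 1
The smallest such exponent is 136, so the order of 189 is 136.

136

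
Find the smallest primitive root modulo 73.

φ(73) = 73 − 1 = 72 = 2^3 · 3^2.
Test candidates g = 2, 3, … against the prime factors q ∈ {2, 3} of φ(73): g is a generator iff g^(72/q) ≢ 1 for every such q.
g = 2: 2^36 ≡ 1 — hits 1, so not a primitive root.
g = 3: 3^36 ≡ 1 — hits 1, so not a primitive root.
g = 4: 4^36 ≡ 1 — hits 1, so not a primitive root.
g = 5: 5^36 ≡ 72; 5^24 ≡ 8 — none is 1, so 5 is a primitive root.
Hence the least primitive root of 73 is 5.

5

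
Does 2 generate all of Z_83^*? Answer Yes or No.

Yes

φ(83) = 83 − 1 = 82 = 2 · 41.
Test 2^(82/q) mod 83 for each prime factor q of 82:
2^41 ≡ 82 (mod 83)  [q = 2: ≢ 1 ✓]
2^2 ≡ 4 (mod 83)  [q = 41: ≢ 1 ✓]
None equal 1, so ord_83(2) = 82: 2 is a primitive root.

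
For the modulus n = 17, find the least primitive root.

3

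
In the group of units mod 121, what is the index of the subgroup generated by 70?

2

ord(70) | φ(121) = φ(11^2) = 11·(11−1) = 110 = 2 · 5 · 11.
Divisors of 110: 1, 2, 5, 10, 11, 22, 55, 110.
Evaluate successive powers at the divisors of 110:
70^1 ≡ 70
70^2 ≡ 60
70^5 ≡ 78
70^10 ≡ 34
70^11 ≡ 81
70^22 ≡ 27
70^55 ≡ 1
The order of 70 is 55, so the subgroup it generates has 55 elements.
[(Z/121Z)^× : ⟨70⟩] = 110/55 = 2.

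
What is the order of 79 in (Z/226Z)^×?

112

By Lagrange's theorem, ord_226(79) divides φ(226) = φ(2)·φ(113) = 1·112 = 112 = 2^4 · 7.
Divisors of 112: 1, 2, 4, 7, 8, 14, 16, 28, 56, 112.
Evaluate successive powers at the divisors of 112:
79^1 ≡ 79 (mod 226)
79^2 ≡ 139 (mod 226)
79^4 ≡ 111 (mod 226)
79^7 ≡ 73 (mod 226)
79^8 ≡ 117 (mod 226)
79^14 ≡ 131 (mod 226)
79^16 ≡ 129 (mod 226)
79^28 ≡ 211 (mod 226)
79^56 ≡ 225 (mod 226)
79^112 ≡ 1 (mod 226) ✓
Hence ord(79) = 112.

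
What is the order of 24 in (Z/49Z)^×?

42

Since 24 ∈ (Z/49Z)^×, its order divides φ(49) = φ(7^2) = 7·(7−1) = 42 = 2 · 3 · 7.
Divisors of 42: 1, 2, 3, 6, 7, 14, 21, 42.
Test each divisor d:
24^1 ≡ 24
24^2 ≡ 37
24^3 ≡ 6
24^6 ≡ 36
24^7 ≡ 31
24^14 ≡ 30
24^21 ≡ 48
24^42 ≡ 1
So ord_49(24) = 42.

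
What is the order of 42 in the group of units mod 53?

13

Since 42 ∈ (Z/53Z)^×, its order divides φ(53) = 53 − 1 = 52 = 2^2 · 13.
Divisors of 52: 1, 2, 4, 13, 26, 52.
Check 42^d mod 53 for each divisor in increasing order:
42^1 ≡ 42 (mod 53)
42^2 ≡ 15 (mod 53)
42^4 ≡ 13 (mod 53)
42^13 ≡ 1 (mod 53) ✓
Therefore the multiplicative order of 42 modulo 53 is 13.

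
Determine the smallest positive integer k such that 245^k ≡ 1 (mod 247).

The order of 245 must divide φ(247) = φ(13·19) = (13−1)·(19−1) = 12·18 = 216 = 2^3 · 3^3.
Divisors of 216: 1, 2, 3, 4, 6, 8, 9, 12, 18, 24, 27, 36, 54, 72, 108, 216.
Check 245^d mod 247 for each divisor in increasing order:
245^1 ≡ 245 (mod 247)
245^2 ≡ 4 (mod 247)
245^3 ≡ 239 (mod 247)
245^4 ≡ 16 (mod 247)
245^6 ≡ 64 (mod 247)
245^8 ≡ 9 (mod 247)
245^9 ≡ 229 (mod 247)
245^12 ≡ 144 (mod 247)
245^18 ≡ 77 (mod 247)
245^24 ≡ 235 (mod 247)
245^27 ≡ 96 (mod 247)
245^36 ≡ 1 (mod 247) ✓
Therefore the multiplicative order of 245 modulo 247 is 36.

36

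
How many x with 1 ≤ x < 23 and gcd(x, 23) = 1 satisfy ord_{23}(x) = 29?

φ(23) = 23 − 1 = 22 = 2 · 11.
(Z/23Z)^× is cyclic (|G| = 22); a cyclic group of order m has exactly φ(d) elements of each order d | m, and none otherwise.
Since 29 ∤ 22, the count is 0.

0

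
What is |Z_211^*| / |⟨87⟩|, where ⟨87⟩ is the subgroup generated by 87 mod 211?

6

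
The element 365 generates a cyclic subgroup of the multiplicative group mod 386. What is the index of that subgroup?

4

By Lagrange's theorem, ord_386(365) divides φ(386) = φ(2)·φ(193) = 1·192 = 192 = 2^6 · 3.
Divisors of 192: 1, 2, 3, 4, 6, 8, 12, 16, 24, 32, 48, 64, 96, 192.
Test each divisor d:
365^1 ≡ 365
365^2 ≡ 55
365^3 ≡ 3
365^4 ≡ 323
365^6 ≡ 9
365^8 ≡ 109
365^12 ≡ 81
365^16 ≡ 301
365^24 ≡ 385
365^32 ≡ 277
365^48 ≡ 1
The order of 365 is 48, so the subgroup it generates has 48 elements.
[(Z/386Z)^× : ⟨365⟩] = 192/48 = 4.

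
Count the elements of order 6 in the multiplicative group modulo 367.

2

φ(367) = 367 − 1 = 366 = 2 · 3 · 61.
Since (Z/367Z)^× is cyclic of order 366, the number of elements of order d is φ(d) when d | 366 and 0 otherwise.
6 = 2 · 3 divides 366, and φ(6) = 2.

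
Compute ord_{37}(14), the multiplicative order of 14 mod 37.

By Lagrange's theorem, ord_37(14) divides φ(37) = 37 − 1 = 36 = 2^2 · 3^2.
Divisors of 36: 1, 2, 3, 4, 6, 9, 12, 18, 36.
Check 14^d mod 37 for each divisor in increasing order:
14^1 ≡ 14 (mod 37)
14^2 ≡ 11 (mod 37)
14^3 ≡ 6 (mod 37)
14^4 ≡ 10 (mod 37)
14^6 ≡ 36 (mod 37)
14^9 ≡ 31 (mod 37)
14^12 ≡ 1 (mod 37) ✓
Hence ord(14) = 12.

12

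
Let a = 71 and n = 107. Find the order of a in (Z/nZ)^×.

106

The order of 71 must divide φ(107) = 107 − 1 = 106 = 2 · 53.
Divisors of 106: 1, 2, 53, 106.
Test each divisor d:
71^1 ≡ 71 (mod 107)
71^2 ≡ 12 (mod 107)
71^53 ≡ 106 (mod 107)
71^106 ≡ 1 (mod 107) ✓
The smallest such exponent is 106, so the order of 71 is 106.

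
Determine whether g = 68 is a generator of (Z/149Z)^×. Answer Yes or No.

φ(149) = 149 − 1 = 148 = 2^2 · 37.
68 is a primitive root mod 149 iff 68^(φ(149)/q) ≢ 1 for every prime q | φ(149), i.e. q ∈ {2, 37}.
68^74 ≡ 1 (mod 149)  [q = 2: ≡ 1 ✗]
68^4 ≡ 25 (mod 149)  [q = 37: ≢ 1 ✓]
68^74 ≡ 1 shows ord(68) | 74, strictly less than φ(149); not a primitive root.

No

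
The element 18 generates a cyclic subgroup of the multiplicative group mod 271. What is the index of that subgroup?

2

The order of 18 must divide φ(271) = 271 − 1 = 270 = 2 · 3^3 · 5.
Divisors of 270: 1, 2, 3, 5, 6, 9, 10, 15, 18, 27, 30, 45, 54, 90, 135, 270.
Evaluate successive powers at the divisors of 270:
18^1 ≡ 18 (mod 271)
18^2 ≡ 53 (mod 271)
18^3 ≡ 141 (mod 271)
18^5 ≡ 156 (mod 271)
18^6 ≡ 98 (mod 271)
18^9 ≡ 268 (mod 271)
18^10 ≡ 217 (mod 271)
18^15 ≡ 248 (mod 271)
18^18 ≡ 9 (mod 271)
18^27 ≡ 244 (mod 271)
18^30 ≡ 258 (mod 271)
18^45 ≡ 28 (mod 271)
18^54 ≡ 187 (mod 271)
18^90 ≡ 242 (mod 271)
18^135 ≡ 1 (mod 271) ✓
The order of 18 is 135, so the subgroup it generates has 135 elements.
The index is φ(271) / ord(18) = 270 / 135 = 2.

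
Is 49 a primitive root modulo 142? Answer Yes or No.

No

φ(142) = φ(2)·φ(71) = 1·70 = 70 = 2 · 5 · 7.
Test 49^(70/q) mod 142 for each prime factor q of 70:
49^35 ≡ 1 (mod 142)  [q = 2: ≡ 1 ✗]
49^14 ≡ 5 (mod 142)  [q = 5: ≢ 1 ✓]
49^10 ≡ 37 (mod 142)  [q = 7: ≢ 1 ✓]
Since 49^35 ≡ 1, the order of 49 divides 35 < 70, so 49 is not a primitive root.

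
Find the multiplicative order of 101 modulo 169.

ord(101) | φ(169) = φ(13^2) = 13·(13−1) = 156 = 2^2 · 3 · 13.
Divisors of 156: 1, 2, 3, 4, 6, 12, 13, 26, 39, 52, 78, 156.
Compute 101^d (mod 169) for the divisors d until we hit 1:
101^1 ≡ 101 (mod 169)
101^2 ≡ 61 (mod 169)
101^3 ≡ 77 (mod 169)
101^4 ≡ 3 (mod 169)
101^6 ≡ 14 (mod 169)
101^12 ≡ 27 (mod 169)
101^13 ≡ 23 (mod 169)
101^26 ≡ 22 (mod 169)
101^39 ≡ 168 (mod 169)
101^52 ≡ 146 (mod 169)
101^78 ≡ 1 (mod 169) ✓
The smallest such exponent is 78, so the order of 101 is 78.

78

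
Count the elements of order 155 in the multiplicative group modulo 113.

φ(113) = 113 − 1 = 112 = 2^4 · 7.
In a cyclic group of order 112, there are φ(d) elements of order d for each divisor d of 112, and zero for non-divisors.
Here 112 is not a multiple of 155, so there are no elements of order 155.

0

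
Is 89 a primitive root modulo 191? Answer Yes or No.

φ(191) = 191 − 1 = 190 = 2 · 5 · 19.
89 is a primitive root mod 191 iff 89^(φ(191)/q) ≢ 1 for every prime q | φ(191), i.e. q ∈ {2, 5, 19}.
89^95 ≡ 190 (mod 191)  [q = 2: ≢ 1 ✓]
89^38 ≡ 109 (mod 191)  [q = 5: ≢ 1 ✓]
89^10 ≡ 154 (mod 191)  [q = 19: ≢ 1 ✓]
All checks pass, so 89 has order 190 and is a primitive root modulo 191.

Yes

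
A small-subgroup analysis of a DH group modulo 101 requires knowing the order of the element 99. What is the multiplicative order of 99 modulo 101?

By Lagrange's theorem, ord_101(99) divides φ(101) = 101 − 1 = 100 = 2^2 · 5^2.
Divisors of 100: 1, 2, 4, 5, 10, 20, 25, 50, 100.
Evaluate successive powers at the divisors of 100:
99^1 ≡ 99 (mod 101)
99^2 ≡ 4 (mod 101)
99^4 ≡ 16 (mod 101)
99^5 ≡ 69 (mod 101)
99^10 ≡ 14 (mod 101)
99^20 ≡ 95 (mod 101)
99^25 ≡ 91 (mod 101)
99^50 ≡ 100 (mod 101)
99^100 ≡ 1 (mod 101) ✓
So ord_101(99) = 100.

100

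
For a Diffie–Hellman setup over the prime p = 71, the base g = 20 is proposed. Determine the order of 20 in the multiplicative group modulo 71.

By Lagrange's theorem, ord_71(20) divides φ(71) = 71 − 1 = 70 = 2 · 5 · 7.
Divisors of 70: 1, 2, 5, 7, 10, 14, 35, 70.
Evaluate successive powers at the divisors of 70:
20^1 ≡ 20 (mod 71)
20^2 ≡ 45 (mod 71)
20^5 ≡ 30 (mod 71)
20^7 ≡ 1 (mod 71) ✓
So ord_71(20) = 7.

7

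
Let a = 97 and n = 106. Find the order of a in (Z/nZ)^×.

13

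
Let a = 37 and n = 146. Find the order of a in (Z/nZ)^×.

The order of 37 must divide φ(146) = φ(2)·φ(73) = 1·72 = 72 = 2^3 · 3^2.
Divisors of 72: 1, 2, 3, 4, 6, 8, 9, 12, 18, 24, 36, 72.
Test each divisor d:
37^1 ≡ 37 (mod 146)
37^2 ≡ 55 (mod 146)
37^3 ≡ 137 (mod 146)
37^4 ≡ 105 (mod 146)
37^6 ≡ 81 (mod 146)
37^8 ≡ 75 (mod 146)
37^9 ≡ 1 (mod 146) ✓
The smallest such exponent is 9, so the order of 37 is 9.

9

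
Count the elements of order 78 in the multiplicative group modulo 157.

24

φ(157) = 157 − 1 = 156 = 2^2 · 3 · 13.
Since (Z/157Z)^× is cyclic of order 156, the number of elements of order d is φ(d) when d | 156 and 0 otherwise.
78 = 2 · 3 · 13 divides 156, and φ(78) = 24.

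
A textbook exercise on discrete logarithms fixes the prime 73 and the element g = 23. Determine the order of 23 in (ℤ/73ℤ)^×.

The order of 23 must divide φ(73) = 73 − 1 = 72 = 2^3 · 3^2.
Divisors of 72: 1, 2, 3, 4, 6, 8, 9, 12, 18, 24, 36, 72.
Compute 23^d (mod 73) for the divisors d until we hit 1:
23^1 ≡ 23 (mod 73)
23^2 ≡ 18 (mod 73)
23^3 ≡ 49 (mod 73)
23^4 ≡ 32 (mod 73)
23^6 ≡ 65 (mod 73)
23^8 ≡ 2 (mod 73)
23^9 ≡ 46 (mod 73)
23^12 ≡ 64 (mod 73)
23^18 ≡ 72 (mod 73)
23^24 ≡ 8 (mod 73)
23^36 ≡ 1 (mod 73) ✓
So ord_73(23) = 36.

36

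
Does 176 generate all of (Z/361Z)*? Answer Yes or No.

No

φ(361) = φ(19^2) = 19·(19−1) = 342 = 2 · 3^2 · 19.
It suffices to check that the order of 176 is not a proper divisor of 342: compute 176^(342/q) for q ∈ {2, 3, 19}.
176^171 ≡ 1 (mod 361)  [q = 2: ≡ 1 ✗]
176^114 ≡ 292 (mod 361)  [q = 3: ≢ 1 ✓]
176^18 ≡ 267 (mod 361)  [q = 19: ≢ 1 ✓]
176^171 ≡ 1 shows ord(176) | 171, strictly less than φ(361); not a primitive root.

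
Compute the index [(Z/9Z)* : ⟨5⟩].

1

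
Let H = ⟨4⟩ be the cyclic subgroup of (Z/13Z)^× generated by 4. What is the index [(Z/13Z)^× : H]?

2

Since 4 ∈ (Z/13Z)^×, its order divides φ(13) = 13 − 1 = 12 = 2^2 · 3.
Divisors of 12: 1, 2, 3, 4, 6, 12.
Check 4^d mod 13 for each divisor in increasing order:
4^1 ≡ 4 (mod 13)
4^2 ≡ 3 (mod 13)
4^3 ≡ 12 (mod 13)
4^4 ≡ 9 (mod 13)
4^6 ≡ 1 (mod 13) ✓
The order of 4 is 6, so the subgroup it generates has 6 elements.
[(Z/13Z)^× : ⟨4⟩] = 12/6 = 2.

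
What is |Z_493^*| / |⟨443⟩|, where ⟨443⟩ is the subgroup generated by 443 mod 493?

The order of 443 must divide φ(493) = φ(17·29) = (17−1)·(29−1) = 16·28 = 448 = 2^6 · 7.
Divisors of 448: 1, 2, 4, 7, 8, 14, 16, 28, 32, 56, 64, 112, 224, 448.
Check 443^d mod 493 for each divisor in increasing order:
443^1 ≡ 443
443^2 ≡ 35
443^4 ≡ 239
443^7 ≡ 307
443^8 ≡ 426
443^14 ≡ 86
443^16 ≡ 52
443^28 ≡ 1
Thus |⟨443⟩| = ord(443) = 28.
Index = |(Z/493Z)^×| / |⟨443⟩| = 448 / 28 = 16.

16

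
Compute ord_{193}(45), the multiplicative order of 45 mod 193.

192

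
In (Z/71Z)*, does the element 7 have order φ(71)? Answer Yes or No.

Yes

φ(71) = 71 − 1 = 70 = 2 · 5 · 7.
7 is a primitive root mod 71 iff 7^(φ(71)/q) ≢ 1 for every prime q | φ(71), i.e. q ∈ {2, 5, 7}.
7^35 ≡ 70 (mod 71)  [q = 2: ≢ 1 ✓]
7^14 ≡ 54 (mod 71)  [q = 5: ≢ 1 ✓]
7^10 ≡ 45 (mod 71)  [q = 7: ≢ 1 ✓]
None equal 1, so ord_71(7) = 70: 7 is a primitive root.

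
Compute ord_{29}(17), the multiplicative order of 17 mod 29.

4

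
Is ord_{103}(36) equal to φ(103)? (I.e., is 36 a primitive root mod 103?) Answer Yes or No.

φ(103) = 103 − 1 = 102 = 2 · 3 · 17.
36 is a primitive root mod 103 iff 36^(φ(103)/q) ≢ 1 for every prime q | φ(103), i.e. q ∈ {2, 3, 17}.
36^51 ≡ 1 (mod 103)  [q = 2: ≡ 1 ✗]
36^34 ≡ 56 (mod 103)  [q = 3: ≢ 1 ✓]
36^6 ≡ 9 (mod 103)  [q = 17: ≢ 1 ✓]
Since 36^51 ≡ 1, the order of 36 divides 51 < 102, so 36 is not a primitive root.

No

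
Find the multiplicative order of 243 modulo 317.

Since 243 ∈ (Z/317Z)^×, its order divides φ(317) = 317 − 1 = 316 = 2^2 · 79.
Divisors of 316: 1, 2, 4, 79, 158, 316.
Evaluate successive powers at the divisors of 316:
243^1 ≡ 243 (mod 317)
243^2 ≡ 87 (mod 317)
243^4 ≡ 278 (mod 317)
243^79 ≡ 203 (mod 317)
243^158 ≡ 316 (mod 317)
243^316 ≡ 1 (mod 317) ✓
So ord_317(243) = 316.

316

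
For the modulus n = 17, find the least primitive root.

φ(17) = 17 − 1 = 16 = 2^4.
Test candidates g = 2, 3, … against the prime factors q ∈ {2} of φ(17): g is a generator iff g^(16/q) ≢ 1 for every such q.
g = 2: 2^8 ≡ 1 — hits 1, so not a primitive root.
g = 3: 3^8 ≡ 16 — none is 1, so 3 is a primitive root.
Hence the least primitive root of 17 is 3.

3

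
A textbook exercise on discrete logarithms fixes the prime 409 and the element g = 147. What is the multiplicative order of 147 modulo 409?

34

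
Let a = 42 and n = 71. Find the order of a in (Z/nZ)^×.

By Lagrange's theorem, ord_71(42) divides φ(71) = 71 − 1 = 70 = 2 · 5 · 7.
Divisors of 70: 1, 2, 5, 7, 10, 14, 35, 70.
Test each divisor d:
42^1 ≡ 42
42^2 ≡ 60
42^5 ≡ 41
42^7 ≡ 46
42^10 ≡ 48
42^14 ≡ 57
42^35 ≡ 70
42^70 ≡ 1
The smallest such exponent is 70, so the order of 42 is 70.

70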